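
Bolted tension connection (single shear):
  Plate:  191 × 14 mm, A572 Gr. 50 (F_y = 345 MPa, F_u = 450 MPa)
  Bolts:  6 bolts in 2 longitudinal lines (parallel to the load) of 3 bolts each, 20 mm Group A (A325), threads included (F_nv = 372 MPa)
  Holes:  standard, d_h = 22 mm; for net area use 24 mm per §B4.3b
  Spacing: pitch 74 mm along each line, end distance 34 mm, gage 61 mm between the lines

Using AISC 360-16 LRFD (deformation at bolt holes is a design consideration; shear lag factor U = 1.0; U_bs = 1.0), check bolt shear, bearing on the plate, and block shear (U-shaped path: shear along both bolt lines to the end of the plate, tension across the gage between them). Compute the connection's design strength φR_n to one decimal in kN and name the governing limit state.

525.9 kN (bolt shear governs)

Bolt shear: A_b = π(20)²/4 = 314.16 mm². φR_n = 0.75 × 372 × 314.16 × 6 × 1 = 525.9 kN.
Bearing (14 mm plate, F_u = 450 MPa): end bolts L_c = 34 − 22/2 = 23, R_n = min(1.2×23×14×450, 2.4×20×14×450) = 173.88 kN/bolt; interior L_c = 74 − 22 = 52, R_n = 302.4 kN/bolt. φR_n = 0.75 × (2×173.88 + 4×302.4) = 1168.0 kN.
Block shear: shear path 2×[34+2×74] = 2×182 mm, A_gv = 5096, A_nv = 2×(182 − 2.5×24)×14 = 3416 mm²; tension across gage: (61 − 1×24)×14 = 518 mm². R_n = min(0.6×450×3416, 0.6×345×5096) + 1.0×450×518 = min(922.32, 1054.9) + 233.1 = 1155.4 kN. φR_n = 0.75 × 1155.4 = 866.6 kN.
Governing: min(525.9, 1168.0, 866.6) = 525.9 kN → bolt shear.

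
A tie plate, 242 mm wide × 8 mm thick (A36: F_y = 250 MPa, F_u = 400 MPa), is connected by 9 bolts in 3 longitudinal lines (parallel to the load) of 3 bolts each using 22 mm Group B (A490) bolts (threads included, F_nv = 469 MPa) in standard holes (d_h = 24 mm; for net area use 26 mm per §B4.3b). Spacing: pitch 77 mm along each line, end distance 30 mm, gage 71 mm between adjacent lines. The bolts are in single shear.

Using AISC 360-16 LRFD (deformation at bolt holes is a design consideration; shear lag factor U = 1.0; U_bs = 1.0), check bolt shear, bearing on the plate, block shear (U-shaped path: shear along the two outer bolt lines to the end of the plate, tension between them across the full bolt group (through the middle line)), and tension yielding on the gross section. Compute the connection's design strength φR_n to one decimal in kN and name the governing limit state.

Bolt shear: A_b = π(22)²/4 = 380.13 mm². φR_n = 0.75 × 469 × 380.13 × 9 × 1 = 1203.4 kN.
Bearing (8 mm plate, F_u = 400 MPa): end bolts L_c = 30 − 24/2 = 18, R_n = min(1.2×18×8×400, 2.4×22×8×400) = 69.12 kN/bolt; interior L_c = 77 − 24 = 53, R_n = 168.96 kN/bolt. φR_n = 0.75 × (3×69.12 + 6×168.96) = 915.8 kN.
Block shear: shear path 2×[30+2×77] = 2×184 mm, A_gv = 2944, A_nv = 2×(184 − 2.5×26)×8 = 1904 mm²; tension across gage: (142 − 2×26)×8 = 720 mm². R_n = min(0.6×400×1904, 0.6×250×2944) + 1.0×400×720 = min(456.96, 441.6) + 288 = 729.6 kN. φR_n = 0.75 × 729.6 = 547.2 kN.
Tension yield (gross): A_g = 242×8 = 1936 mm². φR_n = 0.90 × 250 × 1936 = 435.6 kN.
Governing: min(1203.4, 915.8, 547.2, 435.6) = 435.6 kN → gross-section yield.

435.6 kN (gross-section yield governs)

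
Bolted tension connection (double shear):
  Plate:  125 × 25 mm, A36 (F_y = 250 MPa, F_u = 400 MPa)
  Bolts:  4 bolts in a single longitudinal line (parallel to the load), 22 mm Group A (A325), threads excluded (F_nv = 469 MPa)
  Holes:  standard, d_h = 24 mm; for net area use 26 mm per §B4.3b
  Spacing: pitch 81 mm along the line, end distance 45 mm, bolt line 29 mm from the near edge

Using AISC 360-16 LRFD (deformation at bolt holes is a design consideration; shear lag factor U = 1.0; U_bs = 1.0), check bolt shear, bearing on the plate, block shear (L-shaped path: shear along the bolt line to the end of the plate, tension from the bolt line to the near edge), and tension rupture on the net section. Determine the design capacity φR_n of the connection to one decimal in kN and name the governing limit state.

Bolt shear: A_b = π(22)²/4 = 380.13 mm². φR_n = 0.75 × 469 × 380.13 × 4 × 2 = 1069.7 kN.
Bearing (25 mm plate, F_u = 400 MPa): end bolts L_c = 45 − 24/2 = 33, R_n = min(1.2×33×25×400, 2.4×22×25×400) = 396 kN/bolt; interior L_c = 81 − 24 = 57, R_n = 528 kN/bolt. φR_n = 0.75 × (1×396 + 3×528) = 1485.0 kN.
Block shear: shear path 1×[45+3×81] = 1×288 mm, A_gv = 7200, A_nv = 1×(288 − 3.5×26)×25 = 4925 mm²; tension to near edge: (29 − 0.5×26)×25 = 400 mm². R_n = min(0.6×400×4925, 0.6×250×7200) + 1.0×400×400 = min(1182, 1080) + 160 = 1240 kN. φR_n = 0.75 × 1240 = 930.0 kN.
Tension rupture (net): A_n = (125 − 1×26)×25 = 2475 mm² (U = 1.0, A_e = A_n). φR_n = 0.75 × 400 × 2475 = 742.5 kN.
Governing: min(1069.7, 1485.0, 930.0, 742.5) = 742.5 kN → net-section rupture.

742.5 kN (net-section rupture governs)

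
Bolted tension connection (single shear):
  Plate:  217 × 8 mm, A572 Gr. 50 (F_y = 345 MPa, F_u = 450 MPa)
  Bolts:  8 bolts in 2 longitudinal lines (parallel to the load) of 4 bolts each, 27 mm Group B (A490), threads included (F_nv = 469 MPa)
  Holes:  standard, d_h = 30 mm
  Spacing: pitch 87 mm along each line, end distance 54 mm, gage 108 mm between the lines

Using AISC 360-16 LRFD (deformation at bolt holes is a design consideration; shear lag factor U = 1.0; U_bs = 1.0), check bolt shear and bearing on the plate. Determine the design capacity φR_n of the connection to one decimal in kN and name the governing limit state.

Bolt shear: A_b = π(27)²/4 = 572.56 mm². φR_n = 0.75 × 469 × 572.56 × 8 × 1 = 1611.2 kN.
Bearing (8 mm plate, F_u = 450 MPa): end bolts L_c = 54 − 30/2 = 39, R_n = min(1.2×39×8×450, 2.4×27×8×450) = 168.48 kN/bolt; interior L_c = 87 − 30 = 57, R_n = 233.28 kN/bolt. φR_n = 0.75 × (2×168.48 + 6×233.28) = 1302.5 kN.
Governing: min(1611.2, 1302.5) = 1302.5 kN → bearing.

1302.5 kN (bearing governs)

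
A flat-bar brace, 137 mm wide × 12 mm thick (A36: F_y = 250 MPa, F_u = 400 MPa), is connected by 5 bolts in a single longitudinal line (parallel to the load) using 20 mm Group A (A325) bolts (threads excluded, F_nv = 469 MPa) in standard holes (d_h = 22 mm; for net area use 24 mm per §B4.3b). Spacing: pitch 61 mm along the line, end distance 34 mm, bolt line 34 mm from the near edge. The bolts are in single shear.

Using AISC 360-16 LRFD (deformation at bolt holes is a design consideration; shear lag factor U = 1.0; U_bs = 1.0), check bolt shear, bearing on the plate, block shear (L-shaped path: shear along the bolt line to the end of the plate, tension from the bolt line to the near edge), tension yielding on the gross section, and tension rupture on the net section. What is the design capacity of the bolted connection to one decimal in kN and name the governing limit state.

369.9 kN (gross-section yield governs)

Bolt shear: A_b = π(20)²/4 = 314.16 mm². φR_n = 0.75 × 469 × 314.16 × 5 × 1 = 552.5 kN.
Bearing (12 mm plate, F_u = 400 MPa): end bolts L_c = 34 − 22/2 = 23, R_n = min(1.2×23×12×400, 2.4×20×12×400) = 132.48 kN/bolt; interior L_c = 61 − 22 = 39, R_n = 224.64 kN/bolt. φR_n = 0.75 × (1×132.48 + 4×224.64) = 773.3 kN.
Block shear: shear path 1×[34+4×61] = 1×278 mm, A_gv = 3336, A_nv = 1×(278 − 4.5×24)×12 = 2040 mm²; tension to near edge: (34 − 0.5×24)×12 = 264 mm². R_n = min(0.6×400×2040, 0.6×250×3336) + 1.0×400×264 = min(489.6, 500.4) + 105.6 = 595.2 kN. φR_n = 0.75 × 595.2 = 446.4 kN.
Tension yield (gross): A_g = 137×12 = 1644 mm². φR_n = 0.90 × 250 × 1644 = 369.9 kN.
Tension rupture (net): A_n = (137 − 1×24)×12 = 1356 mm² (U = 1.0, A_e = A_n). φR_n = 0.75 × 400 × 1356 = 406.8 kN.
Governing: min(552.5, 773.3, 446.4, 369.9, 406.8) = 369.9 kN → gross-section yield.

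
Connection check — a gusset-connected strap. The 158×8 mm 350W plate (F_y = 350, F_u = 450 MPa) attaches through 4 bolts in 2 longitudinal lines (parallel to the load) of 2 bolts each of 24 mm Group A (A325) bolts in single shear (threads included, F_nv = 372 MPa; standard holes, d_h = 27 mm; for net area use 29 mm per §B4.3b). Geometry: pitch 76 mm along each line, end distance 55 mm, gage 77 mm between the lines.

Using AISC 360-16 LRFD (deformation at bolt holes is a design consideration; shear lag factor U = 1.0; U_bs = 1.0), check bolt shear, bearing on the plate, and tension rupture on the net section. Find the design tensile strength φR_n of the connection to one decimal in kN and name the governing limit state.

Bolt shear: A_b = π(24)²/4 = 452.39 mm². φR_n = 0.75 × 372 × 452.39 × 4 × 1 = 504.9 kN.
Bearing (8 mm plate, F_u = 450 MPa): end bolts L_c = 55 − 27/2 = 41.5, R_n = min(1.2×41.5×8×450, 2.4×24×8×450) = 179.28 kN/bolt; interior L_c = 76 − 27 = 49, R_n = 207.36 kN/bolt. φR_n = 0.75 × (2×179.28 + 2×207.36) = 580.0 kN.
Tension rupture (net): A_n = (158 − 2×29)×8 = 800 mm² (U = 1.0, A_e = A_n). φR_n = 0.75 × 450 × 800 = 270.0 kN.
Governing: min(504.9, 580.0, 270.0) = 270.0 kN → net-section rupture.

270.0 kN (net-section rupture governs)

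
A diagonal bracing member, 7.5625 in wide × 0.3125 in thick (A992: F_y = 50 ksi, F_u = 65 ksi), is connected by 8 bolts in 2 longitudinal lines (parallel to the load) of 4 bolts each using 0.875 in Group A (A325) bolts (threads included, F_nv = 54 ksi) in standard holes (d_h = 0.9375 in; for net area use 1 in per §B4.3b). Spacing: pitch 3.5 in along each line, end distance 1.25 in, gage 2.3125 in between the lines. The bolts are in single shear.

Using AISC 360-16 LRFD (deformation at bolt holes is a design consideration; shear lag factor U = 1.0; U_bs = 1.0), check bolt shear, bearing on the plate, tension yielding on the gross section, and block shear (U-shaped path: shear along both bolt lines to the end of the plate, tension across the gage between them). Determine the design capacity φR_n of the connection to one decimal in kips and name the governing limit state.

106.3 kips (gross-section yield governs)

Bolt shear: A_b = π(0.875)²/4 = 0.60132 in². φR_n = 0.75 × 54 × 0.60132 × 8 × 1 = 194.8 kips.
Bearing (0.3125 in plate, F_u = 65 ksi): end bolts L_c = 1.25 − 0.9375/2 = 0.78125, R_n = min(1.2×0.78125×0.3125×65, 2.4×0.875×0.3125×65) = 19.043 kips/bolt; interior L_c = 3.5 − 0.9375 = 2.5625, R_n = 42.656 kips/bolt. φR_n = 0.75 × (2×19.043 + 6×42.656) = 220.5 kips.
Tension yield (gross): A_g = 7.5625×0.3125 = 2.3633 in². φR_n = 0.90 × 50 × 2.3633 = 106.3 kips.
Block shear: shear path 2×[1.25+3×3.5] = 2×11.75 in, A_gv = 7.3438, A_nv = 2×(11.75 − 3.5×1)×0.3125 = 5.1563 in²; tension across gage: (2.3125 − 1×1)×0.3125 = 0.41016 in². R_n = min(0.6×65×5.1563, 0.6×50×7.3438) + 1.0×65×0.41016 = min(201.1, 220.31) + 26.66 = 227.76 kips. φR_n = 0.75 × 227.76 = 170.8 kips.
Governing: min(194.8, 220.5, 106.3, 170.8) = 106.3 kips → gross-section yield.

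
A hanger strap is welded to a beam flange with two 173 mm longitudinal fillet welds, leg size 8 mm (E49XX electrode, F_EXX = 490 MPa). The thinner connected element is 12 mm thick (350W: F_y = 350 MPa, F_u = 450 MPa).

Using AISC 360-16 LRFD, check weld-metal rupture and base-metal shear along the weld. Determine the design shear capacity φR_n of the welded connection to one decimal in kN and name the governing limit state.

Weld metal: throat = 0.707×8 = 5.656 mm, L = 2×173 = 346 mm. φR_n = 0.75 × 0.6 × 490 × 5.656 × 346 = 431.5 kN.
Base metal shear (12 mm plate): yield φR_n = 1.0×0.6×350×12×346 = 871.9 kN; rupture φR_n = 0.75×0.6×450×12×346 = 840.8 kN; take 840.8 kN (rupture).
Governing: min(431.5, 840.8) = 431.5 kN → weld metal.

431.5 kN (weld metal governs)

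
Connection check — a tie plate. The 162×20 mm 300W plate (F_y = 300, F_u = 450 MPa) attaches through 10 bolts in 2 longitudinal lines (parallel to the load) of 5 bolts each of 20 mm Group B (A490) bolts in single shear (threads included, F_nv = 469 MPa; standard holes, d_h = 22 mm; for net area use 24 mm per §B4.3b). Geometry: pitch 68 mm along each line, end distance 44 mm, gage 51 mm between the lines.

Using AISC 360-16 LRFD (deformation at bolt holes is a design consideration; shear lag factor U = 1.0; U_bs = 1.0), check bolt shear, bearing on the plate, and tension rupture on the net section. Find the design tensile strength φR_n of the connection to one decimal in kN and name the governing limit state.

769.5 kN (net-section rupture governs)

Bolt shear: A_b = π(20)²/4 = 314.16 mm². φR_n = 0.75 × 469 × 314.16 × 10 × 1 = 1105.1 kN.
Bearing (20 mm plate, F_u = 450 MPa): end bolts L_c = 44 − 22/2 = 33, R_n = min(1.2×33×20×450, 2.4×20×20×450) = 356.4 kN/bolt; interior L_c = 68 − 22 = 46, R_n = 432 kN/bolt. φR_n = 0.75 × (2×356.4 + 8×432) = 3126.6 kN.
Tension rupture (net): A_n = (162 − 2×24)×20 = 2280 mm² (U = 1.0, A_e = A_n). φR_n = 0.75 × 450 × 2280 = 769.5 kN.
Governing: min(1105.1, 3126.6, 769.5) = 769.5 kN → net-section rupture.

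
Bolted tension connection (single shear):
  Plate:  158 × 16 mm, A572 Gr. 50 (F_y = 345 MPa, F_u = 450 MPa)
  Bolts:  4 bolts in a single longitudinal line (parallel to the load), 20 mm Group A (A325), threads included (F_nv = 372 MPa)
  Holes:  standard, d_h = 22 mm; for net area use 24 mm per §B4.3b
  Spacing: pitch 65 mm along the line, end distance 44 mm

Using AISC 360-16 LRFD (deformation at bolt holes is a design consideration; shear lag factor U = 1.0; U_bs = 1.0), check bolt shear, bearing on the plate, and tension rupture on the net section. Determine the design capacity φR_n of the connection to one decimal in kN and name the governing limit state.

350.6 kN (bolt shear governs)

Bolt shear: A_b = π(20)²/4 = 314.16 mm². φR_n = 0.75 × 372 × 314.16 × 4 × 1 = 350.6 kN.
Bearing (16 mm plate, F_u = 450 MPa): end bolts L_c = 44 − 22/2 = 33, R_n = min(1.2×33×16×450, 2.4×20×16×450) = 285.12 kN/bolt; interior L_c = 65 − 22 = 43, R_n = 345.6 kN/bolt. φR_n = 0.75 × (1×285.12 + 3×345.6) = 991.4 kN.
Tension rupture (net): A_n = (158 − 1×24)×16 = 2144 mm² (U = 1.0, A_e = A_n). φR_n = 0.75 × 450 × 2144 = 723.6 kN.
Governing: min(350.6, 991.4, 723.6) = 350.6 kN → bolt shear.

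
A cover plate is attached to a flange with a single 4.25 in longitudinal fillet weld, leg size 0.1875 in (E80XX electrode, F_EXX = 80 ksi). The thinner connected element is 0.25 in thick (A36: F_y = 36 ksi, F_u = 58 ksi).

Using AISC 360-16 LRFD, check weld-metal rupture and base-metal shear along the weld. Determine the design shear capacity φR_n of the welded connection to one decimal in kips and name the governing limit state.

20.3 kips (weld metal governs)

Weld metal: throat = 0.707×0.1875 = 0.13256 in, L = 4.25 in. φR_n = 0.75 × 0.6 × 80 × 0.13256 × 4.25 = 20.3 kips.
Base metal shear (0.25 in plate): yield φR_n = 1.0×0.6×36×0.25×4.25 = 23.0 kips; rupture φR_n = 0.75×0.6×58×0.25×4.25 = 27.7 kips; take 23.0 kips (yield).
Governing: min(20.3, 23.0) = 20.3 kips → weld metal.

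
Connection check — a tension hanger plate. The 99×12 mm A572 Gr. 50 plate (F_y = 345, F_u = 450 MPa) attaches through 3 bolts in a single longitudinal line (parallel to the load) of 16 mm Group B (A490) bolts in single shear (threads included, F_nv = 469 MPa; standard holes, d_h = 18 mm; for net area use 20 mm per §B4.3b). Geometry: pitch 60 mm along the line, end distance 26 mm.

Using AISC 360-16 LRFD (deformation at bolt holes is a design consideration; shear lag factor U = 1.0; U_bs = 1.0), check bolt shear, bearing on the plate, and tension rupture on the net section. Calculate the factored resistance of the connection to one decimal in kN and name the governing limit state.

Bolt shear: A_b = π(16)²/4 = 201.06 mm². φR_n = 0.75 × 469 × 201.06 × 3 × 1 = 212.2 kN.
Bearing (12 mm plate, F_u = 450 MPa): end bolts L_c = 26 − 18/2 = 17, R_n = min(1.2×17×12×450, 2.4×16×12×450) = 110.16 kN/bolt; interior L_c = 60 − 18 = 42, R_n = 207.36 kN/bolt. φR_n = 0.75 × (1×110.16 + 2×207.36) = 393.7 kN.
Tension rupture (net): A_n = (99 − 1×20)×12 = 948 mm² (U = 1.0, A_e = A_n). φR_n = 0.75 × 450 × 948 = 320.0 kN.
Governing: min(212.2, 393.7, 320.0) = 212.2 kN → bolt shear.

212.2 kN (bolt shear governs)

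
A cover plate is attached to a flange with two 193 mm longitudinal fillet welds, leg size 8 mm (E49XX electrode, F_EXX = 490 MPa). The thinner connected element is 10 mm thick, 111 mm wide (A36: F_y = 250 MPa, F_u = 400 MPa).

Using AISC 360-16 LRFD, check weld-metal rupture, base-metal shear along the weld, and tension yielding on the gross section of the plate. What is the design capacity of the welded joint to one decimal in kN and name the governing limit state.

249.8 kN (gross-section yield governs)

Weld metal: throat = 0.707×8 = 5.656 mm, L = 2×193 = 386 mm. φR_n = 0.75 × 0.6 × 490 × 5.656 × 386 = 481.4 kN.
Base metal shear (10 mm plate): yield φR_n = 1.0×0.6×250×10×386 = 579.0 kN; rupture φR_n = 0.75×0.6×400×10×386 = 694.8 kN; take 579.0 kN (yield).
Tension yield (gross): A_g = 111×10 = 1110 mm². φR_n = 0.90 × 250 × 1110 = 249.8 kN.
Governing: min(481.4, 579.0, 249.8) = 249.8 kN → gross-section yield.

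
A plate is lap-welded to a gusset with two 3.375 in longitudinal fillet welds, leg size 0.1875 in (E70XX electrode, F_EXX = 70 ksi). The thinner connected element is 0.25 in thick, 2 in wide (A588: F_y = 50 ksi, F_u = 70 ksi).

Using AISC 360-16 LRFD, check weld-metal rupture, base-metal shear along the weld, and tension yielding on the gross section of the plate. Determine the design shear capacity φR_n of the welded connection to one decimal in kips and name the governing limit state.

Weld metal: throat = 0.707×0.1875 = 0.13256 in, L = 2×3.375 = 6.75 in. φR_n = 0.75 × 0.6 × 70 × 0.13256 × 6.75 = 28.2 kips.
Base metal shear (0.25 in plate): yield φR_n = 1.0×0.6×50×0.25×6.75 = 50.6 kips; rupture φR_n = 0.75×0.6×70×0.25×6.75 = 53.2 kips; take 50.6 kips (yield).
Tension yield (gross): A_g = 2×0.25 = 0.5 in². φR_n = 0.90 × 50 × 0.5 = 22.5 kips.
Governing: min(28.2, 50.6, 22.5) = 22.5 kips → gross-section yield.

22.5 kips (gross-section yield governs)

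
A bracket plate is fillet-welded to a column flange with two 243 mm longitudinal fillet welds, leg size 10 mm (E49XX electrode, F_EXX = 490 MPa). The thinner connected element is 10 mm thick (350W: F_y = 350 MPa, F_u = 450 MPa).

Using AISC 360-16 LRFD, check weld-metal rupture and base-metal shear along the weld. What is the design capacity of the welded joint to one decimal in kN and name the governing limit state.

Weld metal: throat = 0.707×10 = 7.07 mm, L = 2×243 = 486 mm. φR_n = 0.75 × 0.6 × 490 × 7.07 × 486 = 757.6 kN.
Base metal shear (10 mm plate): yield φR_n = 1.0×0.6×350×10×486 = 1020.6 kN; rupture φR_n = 0.75×0.6×450×10×486 = 984.2 kN; take 984.2 kN (rupture).
Governing: min(757.6, 984.2) = 757.6 kN → weld metal.

757.6 kN (weld metal governs)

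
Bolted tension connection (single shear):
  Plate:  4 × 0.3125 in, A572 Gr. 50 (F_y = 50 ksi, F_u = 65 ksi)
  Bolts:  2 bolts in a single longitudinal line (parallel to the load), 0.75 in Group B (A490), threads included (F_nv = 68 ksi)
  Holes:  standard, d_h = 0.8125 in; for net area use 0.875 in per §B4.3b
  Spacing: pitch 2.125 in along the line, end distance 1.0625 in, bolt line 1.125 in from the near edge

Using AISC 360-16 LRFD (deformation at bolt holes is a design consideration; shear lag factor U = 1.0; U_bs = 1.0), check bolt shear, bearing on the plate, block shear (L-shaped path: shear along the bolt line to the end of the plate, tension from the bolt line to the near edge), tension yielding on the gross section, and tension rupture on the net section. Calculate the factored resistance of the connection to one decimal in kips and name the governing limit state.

Bolt shear: A_b = π(0.75)²/4 = 0.44179 in². φR_n = 0.75 × 68 × 0.44179 × 2 × 1 = 45.1 kips.
Bearing (0.3125 in plate, F_u = 65 ksi): end bolts L_c = 1.0625 − 0.8125/2 = 0.65625, R_n = min(1.2×0.65625×0.3125×65, 2.4×0.75×0.3125×65) = 15.996 kips/bolt; interior L_c = 2.125 − 0.8125 = 1.3125, R_n = 31.992 kips/bolt. φR_n = 0.75 × (1×15.996 + 1×31.992) = 36.0 kips.
Block shear: shear path 1×[1.0625+1×2.125] = 1×3.1875 in, A_gv = 0.99609, A_nv = 1×(3.1875 − 1.5×0.875)×0.3125 = 0.58594 in²; tension to near edge: (1.125 − 0.5×0.875)×0.3125 = 0.21484 in². R_n = min(0.6×65×0.58594, 0.6×50×0.99609) + 1.0×65×0.21484 = min(22.852, 29.883) + 13.965 = 36.817 kips. φR_n = 0.75 × 36.817 = 27.6 kips.
Tension yield (gross): A_g = 4×0.3125 = 1.25 in². φR_n = 0.90 × 50 × 1.25 = 56.3 kips.
Tension rupture (net): A_n = (4 − 1×0.875)×0.3125 = 0.97656 in² (U = 1.0, A_e = A_n). φR_n = 0.75 × 65 × 0.97656 = 47.6 kips.
Governing: min(45.1, 36.0, 27.6, 56.3, 47.6) = 27.6 kips → block shear.

27.6 kips (block shear governs)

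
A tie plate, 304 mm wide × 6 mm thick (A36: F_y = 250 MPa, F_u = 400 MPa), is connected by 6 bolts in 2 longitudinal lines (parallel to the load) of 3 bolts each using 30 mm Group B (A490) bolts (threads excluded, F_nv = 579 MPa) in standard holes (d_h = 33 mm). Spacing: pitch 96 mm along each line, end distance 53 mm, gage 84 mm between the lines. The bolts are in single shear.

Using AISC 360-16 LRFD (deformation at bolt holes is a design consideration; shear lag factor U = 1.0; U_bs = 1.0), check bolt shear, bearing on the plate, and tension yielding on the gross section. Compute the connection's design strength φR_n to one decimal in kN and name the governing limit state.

410.4 kN (gross-section yield governs)

Bolt shear: A_b = π(30)²/4 = 706.86 mm². φR_n = 0.75 × 579 × 706.86 × 6 × 1 = 1841.7 kN.
Bearing (6 mm plate, F_u = 400 MPa): end bolts L_c = 53 − 33/2 = 36.5, R_n = min(1.2×36.5×6×400, 2.4×30×6×400) = 105.12 kN/bolt; interior L_c = 96 − 33 = 63, R_n = 172.8 kN/bolt. φR_n = 0.75 × (2×105.12 + 4×172.8) = 676.1 kN.
Tension yield (gross): A_g = 304×6 = 1824 mm². φR_n = 0.90 × 250 × 1824 = 410.4 kN.
Governing: min(1841.7, 676.1, 410.4) = 410.4 kN → gross-section yield.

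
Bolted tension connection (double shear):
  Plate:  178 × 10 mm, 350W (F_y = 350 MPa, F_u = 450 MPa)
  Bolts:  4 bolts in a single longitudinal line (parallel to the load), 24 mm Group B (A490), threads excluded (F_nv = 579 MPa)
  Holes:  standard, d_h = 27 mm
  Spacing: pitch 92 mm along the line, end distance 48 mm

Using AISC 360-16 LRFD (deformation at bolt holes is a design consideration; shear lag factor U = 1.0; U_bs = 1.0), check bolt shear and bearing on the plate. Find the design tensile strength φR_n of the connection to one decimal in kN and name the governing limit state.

722.9 kN (bearing governs)

Bolt shear: A_b = π(24)²/4 = 452.39 mm². φR_n = 0.75 × 579 × 452.39 × 4 × 2 = 1571.6 kN.
Bearing (10 mm plate, F_u = 450 MPa): end bolts L_c = 48 − 27/2 = 34.5, R_n = min(1.2×34.5×10×450, 2.4×24×10×450) = 186.3 kN/bolt; interior L_c = 92 − 27 = 65, R_n = 259.2 kN/bolt. φR_n = 0.75 × (1×186.3 + 3×259.2) = 722.9 kN.
Governing: min(1571.6, 722.9) = 722.9 kN → bearing.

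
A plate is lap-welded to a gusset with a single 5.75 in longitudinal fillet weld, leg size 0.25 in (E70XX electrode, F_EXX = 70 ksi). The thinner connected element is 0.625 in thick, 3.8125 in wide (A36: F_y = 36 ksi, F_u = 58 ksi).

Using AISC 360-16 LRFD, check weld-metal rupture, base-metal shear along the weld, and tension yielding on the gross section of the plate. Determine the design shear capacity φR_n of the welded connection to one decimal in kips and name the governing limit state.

Weld metal: throat = 0.707×0.25 = 0.17675 in, L = 5.75 in. φR_n = 0.75 × 0.6 × 70 × 0.17675 × 5.75 = 32.0 kips.
Base metal shear (0.625 in plate): yield φR_n = 1.0×0.6×36×0.625×5.75 = 77.6 kips; rupture φR_n = 0.75×0.6×58×0.625×5.75 = 93.8 kips; take 77.6 kips (yield).
Tension yield (gross): A_g = 3.8125×0.625 = 2.3828 in². φR_n = 0.90 × 36 × 2.3828 = 77.2 kips.
Governing: min(32.0, 77.6, 77.2) = 32.0 kips → weld metal.

32.0 kips (weld metal governs)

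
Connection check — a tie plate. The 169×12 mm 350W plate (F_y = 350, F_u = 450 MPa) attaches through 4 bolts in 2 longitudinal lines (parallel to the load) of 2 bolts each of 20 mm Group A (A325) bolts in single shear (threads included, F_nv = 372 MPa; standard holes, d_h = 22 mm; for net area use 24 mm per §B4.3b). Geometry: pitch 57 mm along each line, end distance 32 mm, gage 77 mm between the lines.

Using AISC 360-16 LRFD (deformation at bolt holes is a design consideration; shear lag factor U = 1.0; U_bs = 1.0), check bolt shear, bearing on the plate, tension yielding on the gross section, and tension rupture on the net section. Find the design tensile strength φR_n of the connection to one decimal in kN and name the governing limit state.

350.6 kN (bolt shear governs)

Bolt shear: A_b = π(20)²/4 = 314.16 mm². φR_n = 0.75 × 372 × 314.16 × 4 × 1 = 350.6 kN.
Bearing (12 mm plate, F_u = 450 MPa): end bolts L_c = 32 − 22/2 = 21, R_n = min(1.2×21×12×450, 2.4×20×12×450) = 136.08 kN/bolt; interior L_c = 57 − 22 = 35, R_n = 226.8 kN/bolt. φR_n = 0.75 × (2×136.08 + 2×226.8) = 544.3 kN.
Tension yield (gross): A_g = 169×12 = 2028 mm². φR_n = 0.90 × 350 × 2028 = 638.8 kN.
Tension rupture (net): A_n = (169 − 2×24)×12 = 1452 mm² (U = 1.0, A_e = A_n). φR_n = 0.75 × 450 × 1452 = 490.1 kN.
Governing: min(350.6, 544.3, 638.8, 490.1) = 350.6 kN → bolt shear.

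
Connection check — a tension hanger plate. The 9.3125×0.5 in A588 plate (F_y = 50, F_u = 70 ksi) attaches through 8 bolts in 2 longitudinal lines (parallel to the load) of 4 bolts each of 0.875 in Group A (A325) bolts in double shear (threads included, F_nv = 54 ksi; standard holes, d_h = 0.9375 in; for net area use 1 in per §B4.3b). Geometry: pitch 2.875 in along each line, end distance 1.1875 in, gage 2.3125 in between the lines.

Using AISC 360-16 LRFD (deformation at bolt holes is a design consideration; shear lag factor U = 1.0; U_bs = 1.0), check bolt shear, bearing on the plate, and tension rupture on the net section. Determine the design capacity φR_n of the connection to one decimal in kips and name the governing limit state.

Bolt shear: A_b = π(0.875)²/4 = 0.60132 in². φR_n = 0.75 × 54 × 0.60132 × 8 × 2 = 389.7 kips.
Bearing (0.5 in plate, F_u = 70 ksi): end bolts L_c = 1.1875 − 0.9375/2 = 0.71875, R_n = min(1.2×0.71875×0.5×70, 2.4×0.875×0.5×70) = 30.188 kips/bolt; interior L_c = 2.875 − 0.9375 = 1.9375, R_n = 73.5 kips/bolt. φR_n = 0.75 × (2×30.188 + 6×73.5) = 376.0 kips.
Tension rupture (net): A_n = (9.3125 − 2×1)×0.5 = 3.6563 in² (U = 1.0, A_e = A_n). φR_n = 0.75 × 70 × 3.6563 = 192.0 kips.
Governing: min(389.7, 376.0, 192.0) = 192.0 kips → net-section rupture.

192.0 kips (net-section rupture governs)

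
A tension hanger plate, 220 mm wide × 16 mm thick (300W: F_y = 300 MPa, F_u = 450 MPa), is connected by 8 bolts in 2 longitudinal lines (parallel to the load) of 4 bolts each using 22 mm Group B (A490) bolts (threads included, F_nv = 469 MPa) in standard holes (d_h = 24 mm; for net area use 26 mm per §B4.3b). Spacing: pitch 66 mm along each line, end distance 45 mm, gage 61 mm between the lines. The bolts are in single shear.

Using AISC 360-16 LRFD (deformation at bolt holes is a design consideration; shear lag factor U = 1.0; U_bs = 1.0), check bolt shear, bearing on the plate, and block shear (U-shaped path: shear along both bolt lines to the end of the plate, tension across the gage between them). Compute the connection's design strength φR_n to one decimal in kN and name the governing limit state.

Bolt shear: A_b = π(22)²/4 = 380.13 mm². φR_n = 0.75 × 469 × 380.13 × 8 × 1 = 1069.7 kN.
Bearing (16 mm plate, F_u = 450 MPa): end bolts L_c = 45 − 24/2 = 33, R_n = min(1.2×33×16×450, 2.4×22×16×450) = 285.12 kN/bolt; interior L_c = 66 − 24 = 42, R_n = 362.88 kN/bolt. φR_n = 0.75 × (2×285.12 + 6×362.88) = 2060.6 kN.
Block shear: shear path 2×[45+3×66] = 2×243 mm, A_gv = 7776, A_nv = 2×(243 − 3.5×26)×16 = 4864 mm²; tension across gage: (61 − 1×26)×16 = 560 mm². R_n = min(0.6×450×4864, 0.6×300×7776) + 1.0×450×560 = min(1313.3, 1399.7) + 252 = 1565.3 kN. φR_n = 0.75 × 1565.3 = 1174.0 kN.
Governing: min(1069.7, 2060.6, 1174.0) = 1069.7 kN → bolt shear.

1069.7 kN (bolt shear governs)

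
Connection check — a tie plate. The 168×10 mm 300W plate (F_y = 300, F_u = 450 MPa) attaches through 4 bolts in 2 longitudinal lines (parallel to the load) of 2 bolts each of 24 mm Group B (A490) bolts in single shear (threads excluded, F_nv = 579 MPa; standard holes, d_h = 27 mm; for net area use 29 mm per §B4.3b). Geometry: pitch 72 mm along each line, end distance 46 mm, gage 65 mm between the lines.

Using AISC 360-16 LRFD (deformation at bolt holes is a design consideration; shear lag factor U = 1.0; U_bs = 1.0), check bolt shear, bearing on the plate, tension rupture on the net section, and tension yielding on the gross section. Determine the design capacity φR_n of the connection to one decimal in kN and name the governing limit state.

Bolt shear: A_b = π(24)²/4 = 452.39 mm². φR_n = 0.75 × 579 × 452.39 × 4 × 1 = 785.8 kN.
Bearing (10 mm plate, F_u = 450 MPa): end bolts L_c = 46 − 27/2 = 32.5, R_n = min(1.2×32.5×10×450, 2.4×24×10×450) = 175.5 kN/bolt; interior L_c = 72 − 27 = 45, R_n = 243 kN/bolt. φR_n = 0.75 × (2×175.5 + 2×243) = 627.8 kN.
Tension rupture (net): A_n = (168 − 2×29)×10 = 1100 mm² (U = 1.0, A_e = A_n). φR_n = 0.75 × 450 × 1100 = 371.3 kN.
Tension yield (gross): A_g = 168×10 = 1680 mm². φR_n = 0.90 × 300 × 1680 = 453.6 kN.
Governing: min(785.8, 627.8, 371.3, 453.6) = 371.3 kN → net-section rupture.

371.3 kN (net-section rupture governs)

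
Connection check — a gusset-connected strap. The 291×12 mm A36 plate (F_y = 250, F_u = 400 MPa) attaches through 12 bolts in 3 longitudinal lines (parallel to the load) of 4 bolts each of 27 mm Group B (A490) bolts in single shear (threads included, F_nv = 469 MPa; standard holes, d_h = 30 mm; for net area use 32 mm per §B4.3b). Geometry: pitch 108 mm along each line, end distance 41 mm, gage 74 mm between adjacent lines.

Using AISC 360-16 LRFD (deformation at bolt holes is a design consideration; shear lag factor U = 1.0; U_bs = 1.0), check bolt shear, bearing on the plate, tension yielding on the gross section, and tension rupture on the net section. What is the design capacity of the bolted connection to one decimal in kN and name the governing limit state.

Bolt shear: A_b = π(27)²/4 = 572.56 mm². φR_n = 0.75 × 469 × 572.56 × 12 × 1 = 2416.8 kN.
Bearing (12 mm plate, F_u = 400 MPa): end bolts L_c = 41 − 30/2 = 26, R_n = min(1.2×26×12×400, 2.4×27×12×400) = 149.76 kN/bolt; interior L_c = 108 − 30 = 78, R_n = 311.04 kN/bolt. φR_n = 0.75 × (3×149.76 + 9×311.04) = 2436.5 kN.
Tension yield (gross): A_g = 291×12 = 3492 mm². φR_n = 0.90 × 250 × 3492 = 785.7 kN.
Tension rupture (net): A_n = (291 − 3×32)×12 = 2340 mm² (U = 1.0, A_e = A_n). φR_n = 0.75 × 400 × 2340 = 702.0 kN.
Governing: min(2416.8, 2436.5, 785.7, 702.0) = 702.0 kN → net-section rupture.

702.0 kN (net-section rupture governs)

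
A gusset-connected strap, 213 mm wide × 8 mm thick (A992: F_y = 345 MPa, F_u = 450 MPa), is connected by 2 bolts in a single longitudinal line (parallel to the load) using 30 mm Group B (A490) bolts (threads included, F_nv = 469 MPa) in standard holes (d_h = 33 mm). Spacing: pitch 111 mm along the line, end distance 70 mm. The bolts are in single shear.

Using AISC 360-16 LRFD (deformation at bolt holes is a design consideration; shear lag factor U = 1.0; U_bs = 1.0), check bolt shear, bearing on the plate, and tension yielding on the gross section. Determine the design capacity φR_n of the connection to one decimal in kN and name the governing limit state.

367.7 kN (bearing governs)

Bolt shear: A_b = π(30)²/4 = 706.86 mm². φR_n = 0.75 × 469 × 706.86 × 2 × 1 = 497.3 kN.
Bearing (8 mm plate, F_u = 450 MPa): end bolts L_c = 70 − 33/2 = 53.5, R_n = min(1.2×53.5×8×450, 2.4×30×8×450) = 231.12 kN/bolt; interior L_c = 111 − 33 = 78, R_n = 259.2 kN/bolt. φR_n = 0.75 × (1×231.12 + 1×259.2) = 367.7 kN.
Tension yield (gross): A_g = 213×8 = 1704 mm². φR_n = 0.90 × 345 × 1704 = 529.1 kN.
Governing: min(497.3, 367.7, 529.1) = 367.7 kN → bearing.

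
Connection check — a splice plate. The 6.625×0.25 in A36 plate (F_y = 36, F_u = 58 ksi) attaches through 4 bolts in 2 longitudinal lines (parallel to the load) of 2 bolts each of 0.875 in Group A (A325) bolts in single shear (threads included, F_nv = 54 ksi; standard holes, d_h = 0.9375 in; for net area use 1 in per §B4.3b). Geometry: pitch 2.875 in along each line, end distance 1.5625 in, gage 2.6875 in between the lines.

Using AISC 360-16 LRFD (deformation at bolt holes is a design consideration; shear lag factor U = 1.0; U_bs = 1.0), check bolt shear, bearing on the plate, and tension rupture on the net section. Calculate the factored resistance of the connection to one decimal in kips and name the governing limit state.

50.3 kips (net-section rupture governs)

Bolt shear: A_b = π(0.875)²/4 = 0.60132 in². φR_n = 0.75 × 54 × 0.60132 × 4 × 1 = 97.4 kips.
Bearing (0.25 in plate, F_u = 58 ksi): end bolts L_c = 1.5625 − 0.9375/2 = 1.09375, R_n = min(1.2×1.09375×0.25×58, 2.4×0.875×0.25×58) = 19.031 kips/bolt; interior L_c = 2.875 − 0.9375 = 1.9375, R_n = 30.45 kips/bolt. φR_n = 0.75 × (2×19.031 + 2×30.45) = 74.2 kips.
Tension rupture (net): A_n = (6.625 − 2×1)×0.25 = 1.1563 in² (U = 1.0, A_e = A_n). φR_n = 0.75 × 58 × 1.1563 = 50.3 kips.
Governing: min(97.4, 74.2, 50.3) = 50.3 kips → net-section rupture.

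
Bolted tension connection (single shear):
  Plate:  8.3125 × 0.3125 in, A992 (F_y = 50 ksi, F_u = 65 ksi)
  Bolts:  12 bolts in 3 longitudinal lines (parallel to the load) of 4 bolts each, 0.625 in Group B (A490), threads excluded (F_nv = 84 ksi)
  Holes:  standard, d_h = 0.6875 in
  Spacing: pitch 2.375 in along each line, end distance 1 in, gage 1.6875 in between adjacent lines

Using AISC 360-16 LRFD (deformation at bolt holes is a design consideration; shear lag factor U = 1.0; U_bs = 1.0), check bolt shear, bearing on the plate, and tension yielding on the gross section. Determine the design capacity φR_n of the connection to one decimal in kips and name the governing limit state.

Bolt shear: A_b = π(0.625)²/4 = 0.3068 in². φR_n = 0.75 × 84 × 0.3068 × 12 × 1 = 231.9 kips.
Bearing (0.3125 in plate, F_u = 65 ksi): end bolts L_c = 1 − 0.6875/2 = 0.65625, R_n = min(1.2×0.65625×0.3125×65, 2.4×0.625×0.3125×65) = 15.996 kips/bolt; interior L_c = 2.375 − 0.6875 = 1.6875, R_n = 30.469 kips/bolt. φR_n = 0.75 × (3×15.996 + 9×30.469) = 241.7 kips.
Tension yield (gross): A_g = 8.3125×0.3125 = 2.5977 in². φR_n = 0.90 × 50 × 2.5977 = 116.9 kips.
Governing: min(231.9, 241.7, 116.9) = 116.9 kips → gross-section yield.

116.9 kips (gross-section yield governs)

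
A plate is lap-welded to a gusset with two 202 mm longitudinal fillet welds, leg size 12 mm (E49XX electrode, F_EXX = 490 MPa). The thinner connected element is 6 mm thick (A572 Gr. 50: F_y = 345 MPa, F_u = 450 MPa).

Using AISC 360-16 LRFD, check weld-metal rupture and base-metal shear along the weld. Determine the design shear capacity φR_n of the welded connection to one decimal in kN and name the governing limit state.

490.9 kN (base-metal shear governs)

Weld metal: throat = 0.707×12 = 8.484 mm, L = 2×202 = 404 mm. φR_n = 0.75 × 0.6 × 490 × 8.484 × 404 = 755.8 kN.
Base metal shear (6 mm plate): yield φR_n = 1.0×0.6×345×6×404 = 501.8 kN; rupture φR_n = 0.75×0.6×450×6×404 = 490.9 kN; take 490.9 kN (rupture).
Governing: min(755.8, 490.9) = 490.9 kN → base-metal shear.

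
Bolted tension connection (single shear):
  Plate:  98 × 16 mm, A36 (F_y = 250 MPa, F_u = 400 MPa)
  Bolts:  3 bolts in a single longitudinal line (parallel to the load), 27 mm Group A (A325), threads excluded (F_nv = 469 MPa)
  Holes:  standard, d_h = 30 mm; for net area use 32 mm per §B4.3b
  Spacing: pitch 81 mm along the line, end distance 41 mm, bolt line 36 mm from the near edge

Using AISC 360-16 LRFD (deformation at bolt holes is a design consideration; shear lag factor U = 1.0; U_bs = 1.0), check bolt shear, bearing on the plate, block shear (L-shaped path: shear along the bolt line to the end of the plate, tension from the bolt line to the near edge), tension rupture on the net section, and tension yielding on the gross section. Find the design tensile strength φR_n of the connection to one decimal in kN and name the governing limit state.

316.8 kN (net-section rupture governs)

Bolt shear: A_b = π(27)²/4 = 572.56 mm². φR_n = 0.75 × 469 × 572.56 × 3 × 1 = 604.2 kN.
Bearing (16 mm plate, F_u = 400 MPa): end bolts L_c = 41 − 30/2 = 26, R_n = min(1.2×26×16×400, 2.4×27×16×400) = 199.68 kN/bolt; interior L_c = 81 − 30 = 51, R_n = 391.68 kN/bolt. φR_n = 0.75 × (1×199.68 + 2×391.68) = 737.3 kN.
Block shear: shear path 1×[41+2×81] = 1×203 mm, A_gv = 3248, A_nv = 1×(203 − 2.5×32)×16 = 1968 mm²; tension to near edge: (36 − 0.5×32)×16 = 320 mm². R_n = min(0.6×400×1968, 0.6×250×3248) + 1.0×400×320 = min(472.32, 487.2) + 128 = 600.32 kN. φR_n = 0.75 × 600.32 = 450.2 kN.
Tension rupture (net): A_n = (98 − 1×32)×16 = 1056 mm² (U = 1.0, A_e = A_n). φR_n = 0.75 × 400 × 1056 = 316.8 kN.
Tension yield (gross): A_g = 98×16 = 1568 mm². φR_n = 0.90 × 250 × 1568 = 352.8 kN.
Governing: min(604.2, 737.3, 450.2, 316.8, 352.8) = 316.8 kN → net-section rupture.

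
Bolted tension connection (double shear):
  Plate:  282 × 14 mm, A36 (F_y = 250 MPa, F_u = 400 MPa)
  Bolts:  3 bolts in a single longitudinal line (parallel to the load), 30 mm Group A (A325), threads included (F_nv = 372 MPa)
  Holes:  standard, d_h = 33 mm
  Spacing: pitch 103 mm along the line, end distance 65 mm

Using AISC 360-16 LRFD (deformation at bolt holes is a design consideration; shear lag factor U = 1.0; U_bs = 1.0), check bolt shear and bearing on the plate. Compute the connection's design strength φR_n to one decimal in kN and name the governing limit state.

849.2 kN (bearing governs)

Bolt shear: A_b = π(30)²/4 = 706.86 mm². φR_n = 0.75 × 372 × 706.86 × 3 × 2 = 1183.3 kN.
Bearing (14 mm plate, F_u = 400 MPa): end bolts L_c = 65 − 33/2 = 48.5, R_n = min(1.2×48.5×14×400, 2.4×30×14×400) = 325.92 kN/bolt; interior L_c = 103 − 33 = 70, R_n = 403.2 kN/bolt. φR_n = 0.75 × (1×325.92 + 2×403.2) = 849.2 kN.
Governing: min(1183.3, 849.2) = 849.2 kN → bearing.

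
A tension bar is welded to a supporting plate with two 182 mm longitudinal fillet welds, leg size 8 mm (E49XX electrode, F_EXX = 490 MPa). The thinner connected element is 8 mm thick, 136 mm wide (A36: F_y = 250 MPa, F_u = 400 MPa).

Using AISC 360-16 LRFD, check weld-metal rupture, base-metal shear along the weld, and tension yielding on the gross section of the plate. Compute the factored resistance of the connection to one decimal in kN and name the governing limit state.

Weld metal: throat = 0.707×8 = 5.656 mm, L = 2×182 = 364 mm. φR_n = 0.75 × 0.6 × 490 × 5.656 × 364 = 454.0 kN.
Base metal shear (8 mm plate): yield φR_n = 1.0×0.6×250×8×364 = 436.8 kN; rupture φR_n = 0.75×0.6×400×8×364 = 524.2 kN; take 436.8 kN (yield).
Tension yield (gross): A_g = 136×8 = 1088 mm². φR_n = 0.90 × 250 × 1088 = 244.8 kN.
Governing: min(454.0, 436.8, 244.8) = 244.8 kN → gross-section yield.

244.8 kN (gross-section yield governs)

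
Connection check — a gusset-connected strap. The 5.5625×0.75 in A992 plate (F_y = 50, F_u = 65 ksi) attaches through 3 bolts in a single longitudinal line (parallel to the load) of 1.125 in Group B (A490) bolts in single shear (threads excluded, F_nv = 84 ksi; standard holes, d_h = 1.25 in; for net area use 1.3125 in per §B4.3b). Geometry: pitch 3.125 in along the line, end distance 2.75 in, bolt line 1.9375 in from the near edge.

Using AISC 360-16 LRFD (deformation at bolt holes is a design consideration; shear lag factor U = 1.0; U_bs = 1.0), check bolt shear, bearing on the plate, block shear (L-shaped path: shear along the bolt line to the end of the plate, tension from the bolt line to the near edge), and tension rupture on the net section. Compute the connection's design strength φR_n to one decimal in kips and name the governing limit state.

Bolt shear: A_b = π(1.125)²/4 = 0.99402 in². φR_n = 0.75 × 84 × 0.99402 × 3 × 1 = 187.9 kips.
Bearing (0.75 in plate, F_u = 65 ksi): end bolts L_c = 2.75 − 1.25/2 = 2.125, R_n = min(1.2×2.125×0.75×65, 2.4×1.125×0.75×65) = 124.31 kips/bolt; interior L_c = 3.125 − 1.25 = 1.875, R_n = 109.69 kips/bolt. φR_n = 0.75 × (1×124.31 + 2×109.69) = 257.8 kips.
Block shear: shear path 1×[2.75+2×3.125] = 1×9 in, A_gv = 6.75, A_nv = 1×(9 − 2.5×1.3125)×0.75 = 4.2891 in²; tension to near edge: (1.9375 − 0.5×1.3125)×0.75 = 0.96094 in². R_n = min(0.6×65×4.2891, 0.6×50×6.75) + 1.0×65×0.96094 = min(167.27, 202.5) + 62.461 = 229.73 kips. φR_n = 0.75 × 229.73 = 172.3 kips.
Tension rupture (net): A_n = (5.5625 − 1×1.3125)×0.75 = 3.1875 in² (U = 1.0, A_e = A_n). φR_n = 0.75 × 65 × 3.1875 = 155.4 kips.
Governing: min(187.9, 257.8, 172.3, 155.4) = 155.4 kips → net-section rupture.

155.4 kips (net-section rupture governs)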